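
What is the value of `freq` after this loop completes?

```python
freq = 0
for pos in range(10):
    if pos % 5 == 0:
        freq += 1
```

Let's trace through this code step by step.

Initialize: freq = 0
Entering loop: for pos in range(10):
After iteration 1: pos = 0, freq = 1
After iteration 2: pos = 1, freq = 1
After iteration 3: pos = 2, freq = 1
After iteration 4: pos = 3, freq = 1
After iteration 5: pos = 4, freq = 1
After iteration 6: pos = 5, freq = 2
After iteration 7: pos = 6, freq = 2
After iteration 8: pos = 7, freq = 2
After iteration 9: pos = 8, freq = 2
After iteration 10: pos = 9, freq = 2
Loop ends.

Final answer: 2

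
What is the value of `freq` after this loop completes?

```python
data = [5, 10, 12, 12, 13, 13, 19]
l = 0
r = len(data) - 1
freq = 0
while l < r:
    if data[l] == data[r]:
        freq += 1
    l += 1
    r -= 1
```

Let's trace through this code step by step.

Initialize: data = [5, 10, 12, 12, 13, 13, 19]
Initialize: l = 0
Initialize: r = 6
Initialize: freq = 0
Entering loop: while l < r:
After iteration 1: l = 1, r = 5, freq = 0
After iteration 2: l = 2, r = 4, freq = 0
After iteration 3: l = 3, r = 3, freq = 0
Loop ends.

Final answer: 0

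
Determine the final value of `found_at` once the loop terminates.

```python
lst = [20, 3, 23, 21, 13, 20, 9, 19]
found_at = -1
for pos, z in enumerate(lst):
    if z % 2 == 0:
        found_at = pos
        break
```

Let's trace through this code step by step.

Initialize: lst = [20, 3, 23, 21, 13, 20, 9, 19]
Initialize: found_at = -1
Entering loop: for pos, z in enumerate(lst):
After iteration 1: pos = 0, z = 20, found_at = 0
Loop ends.

Final answer: 0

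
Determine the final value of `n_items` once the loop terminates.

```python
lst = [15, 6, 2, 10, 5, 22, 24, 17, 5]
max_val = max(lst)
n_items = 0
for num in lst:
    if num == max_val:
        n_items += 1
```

Let's trace through this code step by step.

Initialize: lst = [15, 6, 2, 10, 5, 22, 24, 17, 5]
Initialize: max_val = 24
Initialize: n_items = 0
Entering loop: for num in lst:
After iteration 1: num = 15, n_items = 0
After iteration 2: num = 6, n_items = 0
After iteration 3: num = 2, n_items = 0
After iteration 4: num = 10, n_items = 0
After iteration 5: num = 5, n_items = 0
After iteration 6: num = 22, n_items = 0
After iteration 7: num = 24, n_items = 1
After iteration 8: num = 17, n_items = 1
After iteration 9: num = 5, n_items = 1
Loop ends.

Final answer: 1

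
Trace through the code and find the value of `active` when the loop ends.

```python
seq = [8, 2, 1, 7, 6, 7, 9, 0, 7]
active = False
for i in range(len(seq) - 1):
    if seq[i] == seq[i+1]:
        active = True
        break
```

Let's trace through this code step by step.

Initialize: seq = [8, 2, 1, 7, 6, 7, 9, 0, 7]
Initialize: active = False
Entering loop: for i in range(len(seq) - 1):
After iteration 1: i = 0, active = False
After iteration 2: i = 1, active = False
After iteration 3: i = 2, active = False
After iteration 4: i = 3, active = False
After iteration 5: i = 4, active = False
After iteration 6: i = 5, active = False
After iteration 7: i = 6, active = False
After iteration 8: i = 7, active = False
Loop ends.

Final answer: False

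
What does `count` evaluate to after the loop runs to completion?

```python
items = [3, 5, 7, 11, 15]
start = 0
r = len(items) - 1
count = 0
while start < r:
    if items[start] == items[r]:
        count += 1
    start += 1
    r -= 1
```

Let's trace through this code step by step.

Initialize: items = [3, 5, 7, 11, 15]
Initialize: start = 0
Initialize: r = 4
Initialize: count = 0
Entering loop: while start < r:
After iteration 1: start = 1, r = 3, count = 0
After iteration 2: start = 2, r = 2, count = 0
Loop ends.

Final answer: 0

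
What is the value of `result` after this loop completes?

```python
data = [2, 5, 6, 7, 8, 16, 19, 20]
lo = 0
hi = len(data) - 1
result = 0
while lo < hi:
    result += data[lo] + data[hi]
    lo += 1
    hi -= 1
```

Let's trace through this code step by step.

Initialize: data = [2, 5, 6, 7, 8, 16, 19, 20]
Initialize: lo = 0
Initialize: hi = 7
Initialize: result = 0
Entering loop: while lo < hi:
After iteration 1: lo = 1, hi = 6, result = 22
After iteration 2: lo = 2, hi = 5, result = 46
After iteration 3: lo = 3, hi = 4, result = 68
After iteration 4: lo = 4, hi = 3, result = 83
Loop ends.

Final answer: 83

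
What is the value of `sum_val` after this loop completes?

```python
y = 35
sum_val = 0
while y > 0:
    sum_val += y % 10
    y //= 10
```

Let's trace through this code step by step.

Initialize: y = 35
Initialize: sum_val = 0
Entering loop: while y > 0:
After iteration 1: y = 3, sum_val = 5
After iteration 2: y = 0, sum_val = 8
Loop ends.

Final answer: 8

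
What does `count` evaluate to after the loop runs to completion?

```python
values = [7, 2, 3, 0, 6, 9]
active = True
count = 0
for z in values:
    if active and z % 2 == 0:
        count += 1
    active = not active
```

Let's trace through this code step by step.

Initialize: values = [7, 2, 3, 0, 6, 9]
Initialize: active = True
Initialize: count = 0
Entering loop: for z in values:
After iteration 1: z = 7, active = False, count = 0
After iteration 2: z = 2, active = True, count = 0
After iteration 3: z = 3, active = False, count = 0
After iteration 4: z = 0, active = True, count = 0
After iteration 5: z = 6, active = False, count = 1
After iteration 6: z = 9, active = True, count = 1
Loop ends.

Final answer: 1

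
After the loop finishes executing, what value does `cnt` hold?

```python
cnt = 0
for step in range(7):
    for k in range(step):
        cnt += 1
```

Let's trace through this code step by step.

Initialize: cnt = 0
Entering loop: for step in range(7):
After iteration 1: step = 0, cnt = 0
After iteration 2: step = 1, cnt = 1, k = 0
After iteration 3: step = 2, cnt = 3, k = 1
After iteration 4: step = 3, cnt = 6, k = 2
After iteration 5: step = 4, cnt = 10, k = 3
After iteration 6: step = 5, cnt = 15, k = 4
After iteration 7: step = 6, cnt = 21, k = 5
Loop ends.

Final answer: 21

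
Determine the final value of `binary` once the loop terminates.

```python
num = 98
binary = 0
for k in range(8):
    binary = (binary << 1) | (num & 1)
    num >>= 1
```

Let's trace through this code step by step.

Initialize: num = 98
Initialize: binary = 0
Entering loop: for k in range(8):
After iteration 1: k = 0, num = 49, binary = 0
After iteration 2: k = 1, num = 24, binary = 1
After iteration 3: k = 2, num = 12, binary = 2
After iteration 4: k = 3, num = 6, binary = 4
After iteration 5: k = 4, num = 3, binary = 8
After iteration 6: k = 5, num = 1, binary = 17
After iteration 7: k = 6, num = 0, binary = 35
After iteration 8: k = 7, num = 0, binary = 70
Loop ends.

Final answer: 70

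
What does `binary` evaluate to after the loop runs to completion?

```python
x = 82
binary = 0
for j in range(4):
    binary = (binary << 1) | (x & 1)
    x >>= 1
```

Let's trace through this code step by step.

Initialize: x = 82
Initialize: binary = 0
Entering loop: for j in range(4):
After iteration 1: j = 0, x = 41, binary = 0
After iteration 2: j = 1, x = 20, binary = 1
After iteration 3: j = 2, x = 10, binary = 2
After iteration 4: j = 3, x = 5, binary = 4
Loop ends.

Final answer: 4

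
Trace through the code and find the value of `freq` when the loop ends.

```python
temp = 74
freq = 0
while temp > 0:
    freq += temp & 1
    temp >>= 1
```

Let's trace through this code step by step.

Initialize: temp = 74
Initialize: freq = 0
Entering loop: while temp > 0:
After iteration 1: temp = 37, freq = 0
After iteration 2: temp = 18, freq = 1
After iteration 3: temp = 9, freq = 1
After iteration 4: temp = 4, freq = 2
After iteration 5: temp = 2, freq = 2
After iteration 6: temp = 1, freq = 2
After iteration 7: temp = 0, freq = 3
Loop ends.

Final answer: 3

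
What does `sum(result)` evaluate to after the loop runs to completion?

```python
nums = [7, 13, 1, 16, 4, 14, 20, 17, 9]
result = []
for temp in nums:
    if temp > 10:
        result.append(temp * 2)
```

Let's trace through this code step by step.

Initialize: nums = [7, 13, 1, 16, 4, 14, 20, 17, 9]
Initialize: result = []
Entering loop: for temp in nums:
After iteration 1: temp = 7, result = []
After iteration 2: temp = 13, result = [26]
After iteration 3: temp = 1, result = [26]
After iteration 4: temp = 16, result = [26, 32]
After iteration 5: temp = 4, result = [26, 32]
After iteration 6: temp = 14, result = [26, 32, 28]
After iteration 7: temp = 20, result = [26, 32, 28, 40]
After iteration 8: temp = 17, result = [26, 32, 28, 40, 34]
After iteration 9: temp = 9, result = [26, 32, 28, 40, 34]
Loop ends.
sum(result) = 160

Final answer: 160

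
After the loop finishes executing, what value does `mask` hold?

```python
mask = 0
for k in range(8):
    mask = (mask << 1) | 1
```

Let's trace through this code step by step.

Initialize: mask = 0
Entering loop: for k in range(8):
After iteration 1: k = 0, mask = 1
After iteration 2: k = 1, mask = 3
After iteration 3: k = 2, mask = 7
After iteration 4: k = 3, mask = 15
After iteration 5: k = 4, mask = 31
After iteration 6: k = 5, mask = 63
After iteration 7: k = 6, mask = 127
After iteration 8: k = 7, mask = 255
Loop ends.

Final answer: 255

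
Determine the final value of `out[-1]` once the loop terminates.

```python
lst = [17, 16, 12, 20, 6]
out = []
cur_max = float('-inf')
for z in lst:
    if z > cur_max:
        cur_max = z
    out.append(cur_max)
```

Let's trace through this code step by step.

Initialize: lst = [17, 16, 12, 20, 6]
Initialize: out = []
Initialize: cur_max = -inf
Entering loop: for z in lst:
After iteration 1: z = 17, out = [17], cur_max = 17
After iteration 2: z = 16, out = [17, 17], cur_max = 17
After iteration 3: z = 12, out = [17, 17, 17], cur_max = 17
After iteration 4: z = 20, out = [17, 17, 17, 20], cur_max = 20
After iteration 5: z = 6, out = [17, 17, 17, 20, 20], cur_max = 20
Loop ends.
out[-1] = 20

Final answer: 20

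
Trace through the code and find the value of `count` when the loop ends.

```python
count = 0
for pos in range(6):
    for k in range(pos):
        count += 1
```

Let's trace through this code step by step.

Initialize: count = 0
Entering loop: for pos in range(6):
After iteration 1: pos = 0, count = 0
After iteration 2: pos = 1, count = 1, k = 0
After iteration 3: pos = 2, count = 3, k = 1
After iteration 4: pos = 3, count = 6, k = 2
After iteration 5: pos = 4, count = 10, k = 3
After iteration 6: pos = 5, count = 15, k = 4
Loop ends.

Final answer: 15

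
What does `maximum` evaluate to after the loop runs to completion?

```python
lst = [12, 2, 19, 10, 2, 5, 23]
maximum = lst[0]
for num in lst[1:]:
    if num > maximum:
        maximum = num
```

Let's trace through this code step by step.

Initialize: lst = [12, 2, 19, 10, 2, 5, 23]
Initialize: maximum = 12
Entering loop: for num in lst[1:]:
After iteration 1: num = 2, maximum = 12
After iteration 2: num = 19, maximum = 19
After iteration 3: num = 10, maximum = 19
After iteration 4: num = 2, maximum = 19
After iteration 5: num = 5, maximum = 19
After iteration 6: num = 23, maximum = 23
Loop ends.

Final answer: 23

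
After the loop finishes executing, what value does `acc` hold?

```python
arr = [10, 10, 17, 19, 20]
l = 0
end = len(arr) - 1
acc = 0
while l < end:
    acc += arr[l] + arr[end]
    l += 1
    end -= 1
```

Let's trace through this code step by step.

Initialize: arr = [10, 10, 17, 19, 20]
Initialize: l = 0
Initialize: end = 4
Initialize: acc = 0
Entering loop: while l < end:
After iteration 1: l = 1, end = 3, acc = 30
After iteration 2: l = 2, end = 2, acc = 59
Loop ends.

Final answer: 59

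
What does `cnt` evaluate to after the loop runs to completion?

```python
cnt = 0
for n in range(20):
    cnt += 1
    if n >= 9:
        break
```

Let's trace through this code step by step.

Initialize: cnt = 0
Entering loop: for n in range(20):
After iteration 1: n = 0, cnt = 1
After iteration 2: n = 1, cnt = 2
After iteration 3: n = 2, cnt = 3
After iteration 4: n = 3, cnt = 4
After iteration 5: n = 4, cnt = 5
After iteration 6: n = 5, cnt = 6
After iteration 7: n = 6, cnt = 7
After iteration 8: n = 7, cnt = 8
After iteration 9: n = 8, cnt = 9
After iteration 10: n = 9, cnt = 10
Loop ends.

Final answer: 10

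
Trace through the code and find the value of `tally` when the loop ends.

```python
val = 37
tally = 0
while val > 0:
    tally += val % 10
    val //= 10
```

Let's trace through this code step by step.

Initialize: val = 37
Initialize: tally = 0
Entering loop: while val > 0:
After iteration 1: val = 3, tally = 7
After iteration 2: val = 0, tally = 10
Loop ends.

Final answer: 10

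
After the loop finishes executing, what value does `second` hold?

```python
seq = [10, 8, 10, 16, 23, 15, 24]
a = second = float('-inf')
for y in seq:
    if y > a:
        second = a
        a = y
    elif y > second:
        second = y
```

Let's trace through this code step by step.

Initialize: seq = [10, 8, 10, 16, 23, 15, 24]
Initialize: a = -inf
Initialize: second = -inf
Entering loop: for y in seq:
After iteration 1: y = 10, a = 10, second = -inf
After iteration 2: y = 8, a = 10, second = 8
After iteration 3: y = 10, a = 10, second = 10
After iteration 4: y = 16, a = 16, second = 10
After iteration 5: y = 23, a = 23, second = 16
After iteration 6: y = 15, a = 23, second = 16
After iteration 7: y = 24, a = 24, second = 23
Loop ends.

Final answer: 23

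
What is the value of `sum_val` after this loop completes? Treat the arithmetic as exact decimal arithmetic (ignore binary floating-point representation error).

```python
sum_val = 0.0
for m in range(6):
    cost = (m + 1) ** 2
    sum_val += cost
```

Let's trace through this code step by step.

Initialize: sum_val = 0.0
Entering loop: for m in range(6):
After iteration 1: m = 0, sum_val = 1.0, cost = 1
After iteration 2: m = 1, sum_val = 5.0, cost = 4
After iteration 3: m = 2, sum_val = 14.0, cost = 9
After iteration 4: m = 3, sum_val = 30.0, cost = 16
After iteration 5: m = 4, sum_val = 55.0, cost = 25
After iteration 6: m = 5, sum_val = 91.0, cost = 36
Loop ends.

Final answer: 91.0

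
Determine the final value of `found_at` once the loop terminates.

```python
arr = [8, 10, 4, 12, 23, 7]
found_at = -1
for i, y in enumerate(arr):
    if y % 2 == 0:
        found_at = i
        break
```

Let's trace through this code step by step.

Initialize: arr = [8, 10, 4, 12, 23, 7]
Initialize: found_at = -1
Entering loop: for i, y in enumerate(arr):
After iteration 1: i = 0, y = 8, found_at = 0
Loop ends.

Final answer: 0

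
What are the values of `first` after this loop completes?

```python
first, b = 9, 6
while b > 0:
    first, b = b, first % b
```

Let's trace through this code step by step.

Initialize: first = 9
Initialize: b = 6
Entering loop: while b > 0:
After iteration 1: first = 6, b = 3
After iteration 2: first = 3, b = 0
Loop ends.

Final answer: 3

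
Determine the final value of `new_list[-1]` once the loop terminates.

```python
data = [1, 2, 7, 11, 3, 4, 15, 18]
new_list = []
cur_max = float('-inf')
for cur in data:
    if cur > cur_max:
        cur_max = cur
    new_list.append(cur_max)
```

Let's trace through this code step by step.

Initialize: data = [1, 2, 7, 11, 3, 4, 15, 18]
Initialize: new_list = []
Initialize: cur_max = -inf
Entering loop: for cur in data:
After iteration 1: cur = 1, new_list = [1], cur_max = 1
After iteration 2: cur = 2, new_list = [1, 2], cur_max = 2
After iteration 3: cur = 7, new_list = [1, 2, 7], cur_max = 7
After iteration 4: cur = 11, new_list = [1, 2, 7, 11], cur_max = 11
After iteration 5: cur = 3, new_list = [1, 2, 7, 11, 11], cur_max = 11
After iteration 6: cur = 4, new_list = [1, 2, 7, 11, 11, 11], cur_max = 11
After iteration 7: cur = 15, new_list = [1, 2, 7, 11, 11, 11, 15], cur_max = 15
After iteration 8: cur = 18, new_list = [1, 2, 7, 11, 11, 11, 15, 18], cur_max = 18
Loop ends.
new_list[-1] = 18

Final answer: 18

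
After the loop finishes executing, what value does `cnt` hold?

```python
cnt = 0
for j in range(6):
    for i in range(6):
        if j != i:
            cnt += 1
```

Let's trace through this code step by step.

Initialize: cnt = 0
Entering loop: for j in range(6):
After iteration 1: j = 0, cnt = 5
After iteration 2: j = 1, cnt = 10
After iteration 3: j = 2, cnt = 15
After iteration 4: j = 3, cnt = 20
After iteration 5: j = 4, cnt = 25
After iteration 6: j = 5, cnt = 30
Loop ends.

Final answer: 30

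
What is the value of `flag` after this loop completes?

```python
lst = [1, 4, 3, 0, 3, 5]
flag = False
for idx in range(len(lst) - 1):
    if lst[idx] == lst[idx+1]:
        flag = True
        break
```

Let's trace through this code step by step.

Initialize: lst = [1, 4, 3, 0, 3, 5]
Initialize: flag = False
Entering loop: for idx in range(len(lst) - 1):
After iteration 1: idx = 0, flag = False
After iteration 2: idx = 1, flag = False
After iteration 3: idx = 2, flag = False
After iteration 4: idx = 3, flag = False
After iteration 5: idx = 4, flag = False
Loop ends.

Final answer: False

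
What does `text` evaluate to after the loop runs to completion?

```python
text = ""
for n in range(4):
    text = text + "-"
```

Let's trace through this code step by step.

Initialize: text = ''
Entering loop: for n in range(4):
After iteration 1: n = 0, text = '-'
After iteration 2: n = 1, text = '--'
After iteration 3: n = 2, text = '---'
After iteration 4: n = 3, text = '----'
Loop ends.

Final answer: '----'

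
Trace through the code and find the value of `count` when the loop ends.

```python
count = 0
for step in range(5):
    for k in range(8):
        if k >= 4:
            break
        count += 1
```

Let's trace through this code step by step.

Initialize: count = 0
Entering loop: for step in range(5):
After iteration 1: step = 0, count = 4
After iteration 2: step = 1, count = 8
After iteration 3: step = 2, count = 12
After iteration 4: step = 3, count = 16
After iteration 5: step = 4, count = 20
Loop ends.

Final answer: 20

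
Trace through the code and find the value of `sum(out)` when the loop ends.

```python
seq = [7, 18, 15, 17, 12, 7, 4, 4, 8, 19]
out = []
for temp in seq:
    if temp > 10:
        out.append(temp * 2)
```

Let's trace through this code step by step.

Initialize: seq = [7, 18, 15, 17, 12, 7, 4, 4, 8, 19]
Initialize: out = []
Entering loop: for temp in seq:
After iteration 1: temp = 7, out = []
After iteration 2: temp = 18, out = [36]
After iteration 3: temp = 15, out = [36, 30]
After iteration 4: temp = 17, out = [36, 30, 34]
After iteration 5: temp = 12, out = [36, 30, 34, 24]
After iteration 6: temp = 7, out = [36, 30, 34, 24]
After iteration 7: temp = 4, out = [36, 30, 34, 24]
After iteration 8: temp = 4, out = [36, 30, 34, 24]
After iteration 9: temp = 8, out = [36, 30, 34, 24]
After iteration 10: temp = 19, out = [36, 30, 34, 24, 38]
Loop ends.
sum(out) = 162

Final answer: 162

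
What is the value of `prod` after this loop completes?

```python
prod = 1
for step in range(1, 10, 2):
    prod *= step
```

Let's trace through this code step by step.

Initialize: prod = 1
Entering loop: for step in range(1, 10, 2):
After iteration 1: step = 1, prod = 1
After iteration 2: step = 3, prod = 3
After iteration 3: step = 5, prod = 15
After iteration 4: step = 7, prod = 105
After iteration 5: step = 9, prod = 945
Loop ends.

Final answer: 945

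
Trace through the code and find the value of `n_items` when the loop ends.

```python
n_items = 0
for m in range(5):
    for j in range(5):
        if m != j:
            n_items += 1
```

Let's trace through this code step by step.

Initialize: n_items = 0
Entering loop: for m in range(5):
After iteration 1: m = 0, n_items = 4
After iteration 2: m = 1, n_items = 8
After iteration 3: m = 2, n_items = 12
After iteration 4: m = 3, n_items = 16
After iteration 5: m = 4, n_items = 20
Loop ends.

Final answer: 20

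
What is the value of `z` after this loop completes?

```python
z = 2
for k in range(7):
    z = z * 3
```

Let's trace through this code step by step.

Initialize: z = 2
Entering loop: for k in range(7):
After iteration 1: k = 0, z = 6
After iteration 2: k = 1, z = 18
After iteration 3: k = 2, z = 54
After iteration 4: k = 3, z = 162
After iteration 5: k = 4, z = 486
After iteration 6: k = 5, z = 1458
After iteration 7: k = 6, z = 4374
Loop ends.

Final answer: 4374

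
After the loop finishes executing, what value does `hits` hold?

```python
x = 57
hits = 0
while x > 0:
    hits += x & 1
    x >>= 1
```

Let's trace through this code step by step.

Initialize: x = 57
Initialize: hits = 0
Entering loop: while x > 0:
After iteration 1: x = 28, hits = 1
After iteration 2: x = 14, hits = 1
After iteration 3: x = 7, hits = 1
After iteration 4: x = 3, hits = 2
After iteration 5: x = 1, hits = 3
After iteration 6: x = 0, hits = 4
Loop ends.

Final answer: 4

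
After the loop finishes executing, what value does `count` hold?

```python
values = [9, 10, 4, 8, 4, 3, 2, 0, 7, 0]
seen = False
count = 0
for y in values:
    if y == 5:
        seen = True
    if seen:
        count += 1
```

Let's trace through this code step by step.

Initialize: values = [9, 10, 4, 8, 4, 3, 2, 0, 7, 0]
Initialize: seen = False
Initialize: count = 0
Entering loop: for y in values:
After iteration 1: y = 9, count = 0
After iteration 2: y = 10, count = 0
After iteration 3: y = 4, count = 0
After iteration 4: y = 8, count = 0
After iteration 5: y = 4, count = 0
After iteration 6: y = 3, count = 0
After iteration 7: y = 2, count = 0
After iteration 8: y = 0, count = 0
After iteration 9: y = 7, count = 0
After iteration 10: y = 0, count = 0
Loop ends.

Final answer: 0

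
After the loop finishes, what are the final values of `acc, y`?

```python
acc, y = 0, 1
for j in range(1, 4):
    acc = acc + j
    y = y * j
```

Let's trace through this code step by step.

Initialize: acc = 0
Initialize: y = 1
Entering loop: for j in range(1, 4):
After iteration 1: j = 1, acc = 1, y = 1
After iteration 2: j = 2, acc = 3, y = 2
After iteration 3: j = 3, acc = 6, y = 6
Loop ends.

Final answer: 6, 6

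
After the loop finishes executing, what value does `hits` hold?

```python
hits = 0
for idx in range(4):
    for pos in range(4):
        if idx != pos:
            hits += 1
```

Let's trace through this code step by step.

Initialize: hits = 0
Entering loop: for idx in range(4):
After iteration 1: idx = 0, hits = 3
After iteration 2: idx = 1, hits = 6
After iteration 3: idx = 2, hits = 9
After iteration 4: idx = 3, hits = 12
Loop ends.

Final answer: 12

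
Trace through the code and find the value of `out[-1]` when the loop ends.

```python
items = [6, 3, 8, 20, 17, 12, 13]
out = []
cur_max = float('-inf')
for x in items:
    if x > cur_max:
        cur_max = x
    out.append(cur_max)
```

Let's trace through this code step by step.

Initialize: items = [6, 3, 8, 20, 17, 12, 13]
Initialize: out = []
Initialize: cur_max = -inf
Entering loop: for x in items:
After iteration 1: x = 6, out = [6], cur_max = 6
After iteration 2: x = 3, out = [6, 6], cur_max = 6
After iteration 3: x = 8, out = [6, 6, 8], cur_max = 8
After iteration 4: x = 20, out = [6, 6, 8, 20], cur_max = 20
After iteration 5: x = 17, out = [6, 6, 8, 20, 20], cur_max = 20
After iteration 6: x = 12, out = [6, 6, 8, 20, 20, 20], cur_max = 20
After iteration 7: x = 13, out = [6, 6, 8, 20, 20, 20, 20], cur_max = 20
Loop ends.
out[-1] = 20

Final answer: 20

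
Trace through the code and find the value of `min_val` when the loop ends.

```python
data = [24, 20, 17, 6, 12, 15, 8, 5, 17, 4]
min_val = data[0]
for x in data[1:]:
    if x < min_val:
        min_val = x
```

Let's trace through this code step by step.

Initialize: data = [24, 20, 17, 6, 12, 15, 8, 5, 17, 4]
Initialize: min_val = 24
Entering loop: for x in data[1:]:
After iteration 1: x = 20, min_val = 20
After iteration 2: x = 17, min_val = 17
After iteration 3: x = 6, min_val = 6
After iteration 4: x = 12, min_val = 6
After iteration 5: x = 15, min_val = 6
After iteration 6: x = 8, min_val = 6
After iteration 7: x = 5, min_val = 5
After iteration 8: x = 17, min_val = 5
After iteration 9: x = 4, min_val = 4
Loop ends.

Final answer: 4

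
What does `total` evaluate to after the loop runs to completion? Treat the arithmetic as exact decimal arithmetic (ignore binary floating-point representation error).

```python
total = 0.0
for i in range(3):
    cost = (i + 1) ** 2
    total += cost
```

Let's trace through this code step by step.

Initialize: total = 0.0
Entering loop: for i in range(3):
After iteration 1: i = 0, total = 1.0, cost = 1
After iteration 2: i = 1, total = 5.0, cost = 4
After iteration 3: i = 2, total = 14.0, cost = 9
Loop ends.

Final answer: 14.0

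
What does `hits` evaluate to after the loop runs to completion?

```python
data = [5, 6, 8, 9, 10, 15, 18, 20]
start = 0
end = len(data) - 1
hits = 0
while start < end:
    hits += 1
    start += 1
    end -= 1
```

Let's trace through this code step by step.

Initialize: data = [5, 6, 8, 9, 10, 15, 18, 20]
Initialize: start = 0
Initialize: end = 7
Initialize: hits = 0
Entering loop: while start < end:
After iteration 1: start = 1, end = 6, hits = 1
After iteration 2: start = 2, end = 5, hits = 2
After iteration 3: start = 3, end = 4, hits = 3
After iteration 4: start = 4, end = 3, hits = 4
Loop ends.

Final answer: 4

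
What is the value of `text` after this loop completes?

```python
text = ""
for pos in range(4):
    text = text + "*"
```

Let's trace through this code step by step.

Initialize: text = ''
Entering loop: for pos in range(4):
After iteration 1: pos = 0, text = '*'
After iteration 2: pos = 1, text = '**'
After iteration 3: pos = 2, text = '***'
After iteration 4: pos = 3, text = '****'
Loop ends.

Final answer: '****'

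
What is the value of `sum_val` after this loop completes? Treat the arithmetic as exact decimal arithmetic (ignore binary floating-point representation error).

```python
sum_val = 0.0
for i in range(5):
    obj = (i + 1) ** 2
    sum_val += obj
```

Let's trace through this code step by step.

Initialize: sum_val = 0.0
Entering loop: for i in range(5):
After iteration 1: i = 0, sum_val = 1.0, obj = 1
After iteration 2: i = 1, sum_val = 5.0, obj = 4
After iteration 3: i = 2, sum_val = 14.0, obj = 9
After iteration 4: i = 3, sum_val = 30.0, obj = 16
After iteration 5: i = 4, sum_val = 55.0, obj = 25
Loop ends.

Final answer: 55.0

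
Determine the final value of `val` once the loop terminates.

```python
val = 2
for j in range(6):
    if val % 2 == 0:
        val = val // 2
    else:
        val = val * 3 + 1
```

Let's trace through this code step by step.

Initialize: val = 2
Entering loop: for j in range(6):
After iteration 1: j = 0, val = 1
After iteration 2: j = 1, val = 4
After iteration 3: j = 2, val = 2
After iteration 4: j = 3, val = 1
After iteration 5: j = 4, val = 4
After iteration 6: j = 5, val = 2
Loop ends.

Final answer: 2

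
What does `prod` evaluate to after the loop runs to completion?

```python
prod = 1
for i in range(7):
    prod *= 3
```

Let's trace through this code step by step.

Initialize: prod = 1
Entering loop: for i in range(7):
After iteration 1: i = 0, prod = 3
After iteration 2: i = 1, prod = 9
After iteration 3: i = 2, prod = 27
After iteration 4: i = 3, prod = 81
After iteration 5: i = 4, prod = 243
After iteration 6: i = 5, prod = 729
After iteration 7: i = 6, prod = 2187
Loop ends.

Final answer: 2187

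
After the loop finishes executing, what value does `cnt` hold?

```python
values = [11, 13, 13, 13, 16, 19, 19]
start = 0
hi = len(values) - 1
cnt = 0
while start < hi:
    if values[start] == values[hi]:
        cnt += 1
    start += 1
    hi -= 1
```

Let's trace through this code step by step.

Initialize: values = [11, 13, 13, 13, 16, 19, 19]
Initialize: start = 0
Initialize: hi = 6
Initialize: cnt = 0
Entering loop: while start < hi:
After iteration 1: start = 1, hi = 5, cnt = 0
After iteration 2: start = 2, hi = 4, cnt = 0
After iteration 3: start = 3, hi = 3, cnt = 0
Loop ends.

Final answer: 0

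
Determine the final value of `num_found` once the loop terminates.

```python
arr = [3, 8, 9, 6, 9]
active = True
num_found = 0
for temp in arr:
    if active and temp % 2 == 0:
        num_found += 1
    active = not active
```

Let's trace through this code step by step.

Initialize: arr = [3, 8, 9, 6, 9]
Initialize: active = True
Initialize: num_found = 0
Entering loop: for temp in arr:
After iteration 1: temp = 3, active = False, num_found = 0
After iteration 2: temp = 8, active = True, num_found = 0
After iteration 3: temp = 9, active = False, num_found = 0
After iteration 4: temp = 6, active = True, num_found = 0
After iteration 5: temp = 9, active = False, num_found = 0
Loop ends.

Final answer: 0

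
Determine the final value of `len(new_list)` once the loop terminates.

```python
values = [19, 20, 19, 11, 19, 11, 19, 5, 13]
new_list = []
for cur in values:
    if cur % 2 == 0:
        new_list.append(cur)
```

Let's trace through this code step by step.

Initialize: values = [19, 20, 19, 11, 19, 11, 19, 5, 13]
Initialize: new_list = []
Entering loop: for cur in values:
After iteration 1: cur = 19, new_list = []
After iteration 2: cur = 20, new_list = [20]
After iteration 3: cur = 19, new_list = [20]
After iteration 4: cur = 11, new_list = [20]
After iteration 5: cur = 19, new_list = [20]
After iteration 6: cur = 11, new_list = [20]
After iteration 7: cur = 19, new_list = [20]
After iteration 8: cur = 5, new_list = [20]
After iteration 9: cur = 13, new_list = [20]
Loop ends.
len(new_list) = 1

Final answer: 1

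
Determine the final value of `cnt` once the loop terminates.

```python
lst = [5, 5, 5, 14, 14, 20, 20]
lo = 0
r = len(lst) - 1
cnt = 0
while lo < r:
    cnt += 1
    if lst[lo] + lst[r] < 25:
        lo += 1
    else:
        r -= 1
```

Let's trace through this code step by step.

Initialize: lst = [5, 5, 5, 14, 14, 20, 20]
Initialize: lo = 0
Initialize: r = 6
Initialize: cnt = 0
Entering loop: while lo < r:
After iteration 1: lo = 0, r = 5, cnt = 1
After iteration 2: lo = 0, r = 4, cnt = 2
After iteration 3: lo = 1, r = 4, cnt = 3
After iteration 4: lo = 2, r = 4, cnt = 4
After iteration 5: lo = 3, r = 4, cnt = 5
After iteration 6: lo = 3, r = 3, cnt = 6
Loop ends.

Final answer: 6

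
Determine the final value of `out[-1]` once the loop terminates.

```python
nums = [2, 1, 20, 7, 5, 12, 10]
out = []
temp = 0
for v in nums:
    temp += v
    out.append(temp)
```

Let's trace through this code step by step.

Initialize: nums = [2, 1, 20, 7, 5, 12, 10]
Initialize: out = []
Initialize: temp = 0
Entering loop: for v in nums:
After iteration 1: v = 2, out = [2], temp = 2
After iteration 2: v = 1, out = [2, 3], temp = 3
After iteration 3: v = 20, out = [2, 3, 23], temp = 23
After iteration 4: v = 7, out = [2, 3, 23, 30], temp = 30
After iteration 5: v = 5, out = [2, 3, 23, 30, 35], temp = 35
After iteration 6: v = 12, out = [2, 3, 23, 30, 35, 47], temp = 47
After iteration 7: v = 10, out = [2, 3, 23, 30, 35, 47, 57], temp = 57
Loop ends.
out[-1] = 57

Final answer: 57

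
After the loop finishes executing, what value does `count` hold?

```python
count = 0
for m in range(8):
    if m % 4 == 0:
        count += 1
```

Let's trace through this code step by step.

Initialize: count = 0
Entering loop: for m in range(8):
After iteration 1: m = 0, count = 1
After iteration 2: m = 1, count = 1
After iteration 3: m = 2, count = 1
After iteration 4: m = 3, count = 1
After iteration 5: m = 4, count = 2
After iteration 6: m = 5, count = 2
After iteration 7: m = 6, count = 2
After iteration 8: m = 7, count = 2
Loop ends.

Final answer: 2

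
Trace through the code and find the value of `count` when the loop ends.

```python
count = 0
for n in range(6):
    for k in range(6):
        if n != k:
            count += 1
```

Let's trace through this code step by step.

Initialize: count = 0
Entering loop: for n in range(6):
After iteration 1: n = 0, count = 5
After iteration 2: n = 1, count = 10
After iteration 3: n = 2, count = 15
After iteration 4: n = 3, count = 20
After iteration 5: n = 4, count = 25
After iteration 6: n = 5, count = 30
Loop ends.

Final answer: 30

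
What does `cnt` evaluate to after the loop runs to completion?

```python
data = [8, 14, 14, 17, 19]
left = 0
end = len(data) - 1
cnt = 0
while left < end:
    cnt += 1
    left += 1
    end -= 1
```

Let's trace through this code step by step.

Initialize: data = [8, 14, 14, 17, 19]
Initialize: left = 0
Initialize: end = 4
Initialize: cnt = 0
Entering loop: while left < end:
After iteration 1: left = 1, end = 3, cnt = 1
After iteration 2: left = 2, end = 2, cnt = 2
Loop ends.

Final answer: 2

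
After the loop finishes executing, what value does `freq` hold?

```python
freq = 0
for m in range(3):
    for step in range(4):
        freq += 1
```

Let's trace through this code step by step.

Initialize: freq = 0
Entering loop: for m in range(3):
After iteration 1: m = 0, freq = 4
After iteration 2: m = 1, freq = 8
After iteration 3: m = 2, freq = 12
Loop ends.

Final answer: 12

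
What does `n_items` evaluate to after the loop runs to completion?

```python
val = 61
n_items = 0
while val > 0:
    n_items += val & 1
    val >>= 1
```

Let's trace through this code step by step.

Initialize: val = 61
Initialize: n_items = 0
Entering loop: while val > 0:
After iteration 1: val = 30, n_items = 1
After iteration 2: val = 15, n_items = 1
After iteration 3: val = 7, n_items = 2
After iteration 4: val = 3, n_items = 3
After iteration 5: val = 1, n_items = 4
After iteration 6: val = 0, n_items = 5
Loop ends.

Final answer: 5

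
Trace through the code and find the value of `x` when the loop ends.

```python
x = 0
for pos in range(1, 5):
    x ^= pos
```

Let's trace through this code step by step.

Initialize: x = 0
Entering loop: for pos in range(1, 5):
After iteration 1: pos = 1, x = 1
After iteration 2: pos = 2, x = 3
After iteration 3: pos = 3, x = 0
After iteration 4: pos = 4, x = 4
Loop ends.

Final answer: 4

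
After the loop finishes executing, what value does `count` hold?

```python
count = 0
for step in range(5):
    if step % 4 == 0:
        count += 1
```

Let's trace through this code step by step.

Initialize: count = 0
Entering loop: for step in range(5):
After iteration 1: step = 0, count = 1
After iteration 2: step = 1, count = 1
After iteration 3: step = 2, count = 1
After iteration 4: step = 3, count = 1
After iteration 5: step = 4, count = 2
Loop ends.

Final answer: 2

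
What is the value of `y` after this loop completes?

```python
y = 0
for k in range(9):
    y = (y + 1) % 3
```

Let's trace through this code step by step.

Initialize: y = 0
Entering loop: for k in range(9):
After iteration 1: k = 0, y = 1
After iteration 2: k = 1, y = 2
After iteration 3: k = 2, y = 0
After iteration 4: k = 3, y = 1
After iteration 5: k = 4, y = 2
After iteration 6: k = 5, y = 0
After iteration 7: k = 6, y = 1
After iteration 8: k = 7, y = 2
After iteration 9: k = 8, y = 0
Loop ends.

Final answer: 0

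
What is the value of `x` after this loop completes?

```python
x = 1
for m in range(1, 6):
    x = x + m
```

Let's trace through this code step by step.

Initialize: x = 1
Entering loop: for m in range(1, 6):
After iteration 1: m = 1, x = 2
After iteration 2: m = 2, x = 4
After iteration 3: m = 3, x = 7
After iteration 4: m = 4, x = 11
After iteration 5: m = 5, x = 16
Loop ends.

Final answer: 16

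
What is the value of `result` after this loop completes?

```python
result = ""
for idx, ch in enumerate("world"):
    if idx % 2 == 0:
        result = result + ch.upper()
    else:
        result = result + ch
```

Let's trace through this code step by step.

Initialize: result = ''
Entering loop: for idx, ch in enumerate("world"):
After iteration 1: idx = 0, ch = 'w', result = 'W'
After iteration 2: idx = 1, ch = 'o', result = 'Wo'
After iteration 3: idx = 2, ch = 'r', result = 'WoR'
After iteration 4: idx = 3, ch = 'l', result = 'WoRl'
After iteration 5: idx = 4, ch = 'd', result = 'WoRlD'
Loop ends.

Final answer: 'WoRlD'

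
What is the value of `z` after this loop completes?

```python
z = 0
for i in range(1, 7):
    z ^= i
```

Let's trace through this code step by step.

Initialize: z = 0
Entering loop: for i in range(1, 7):
After iteration 1: i = 1, z = 1
After iteration 2: i = 2, z = 3
After iteration 3: i = 3, z = 0
After iteration 4: i = 4, z = 4
After iteration 5: i = 5, z = 1
After iteration 6: i = 6, z = 7
Loop ends.

Final answer: 7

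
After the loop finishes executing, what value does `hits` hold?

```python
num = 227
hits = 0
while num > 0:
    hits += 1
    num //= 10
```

Let's trace through this code step by step.

Initialize: num = 227
Initialize: hits = 0
Entering loop: while num > 0:
After iteration 1: num = 22, hits = 1
After iteration 2: num = 2, hits = 2
After iteration 3: num = 0, hits = 3
Loop ends.

Final answer: 3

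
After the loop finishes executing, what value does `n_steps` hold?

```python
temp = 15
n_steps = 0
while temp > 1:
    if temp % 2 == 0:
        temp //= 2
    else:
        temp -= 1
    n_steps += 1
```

Let's trace through this code step by step.

Initialize: temp = 15
Initialize: n_steps = 0
Entering loop: while temp > 1:
After iteration 1: temp = 14, n_steps = 1
After iteration 2: temp = 7, n_steps = 2
After iteration 3: temp = 6, n_steps = 3
After iteration 4: temp = 3, n_steps = 4
After iteration 5: temp = 2, n_steps = 5
After iteration 6: temp = 1, n_steps = 6
Loop ends.

Final answer: 6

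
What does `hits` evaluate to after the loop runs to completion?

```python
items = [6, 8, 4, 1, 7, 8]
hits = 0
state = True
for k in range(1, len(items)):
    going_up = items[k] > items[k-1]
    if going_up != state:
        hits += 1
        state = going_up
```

Let's trace through this code step by step.

Initialize: items = [6, 8, 4, 1, 7, 8]
Initialize: hits = 0
Initialize: state = True
Entering loop: for k in range(1, len(items)):
After iteration 1: k = 1, hits = 0, state = True, going_up = True
After iteration 2: k = 2, hits = 1, state = False, going_up = False
After iteration 3: k = 3, hits = 1, state = False, going_up = False
After iteration 4: k = 4, hits = 2, state = True, going_up = True
After iteration 5: k = 5, hits = 2, state = True, going_up = True
Loop ends.

Final answer: 2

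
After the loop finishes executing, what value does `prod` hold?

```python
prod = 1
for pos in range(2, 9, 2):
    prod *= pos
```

Let's trace through this code step by step.

Initialize: prod = 1
Entering loop: for pos in range(2, 9, 2):
After iteration 1: pos = 2, prod = 2
After iteration 2: pos = 4, prod = 8
After iteration 3: pos = 6, prod = 48
After iteration 4: pos = 8, prod = 384
Loop ends.

Final answer: 384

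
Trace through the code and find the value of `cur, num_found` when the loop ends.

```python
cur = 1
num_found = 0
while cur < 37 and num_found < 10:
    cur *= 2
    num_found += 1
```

Let's trace through this code step by step.

Initialize: cur = 1
Initialize: num_found = 0
Entering loop: while cur < 37 and num_found < 10:
After iteration 1: cur = 2, num_found = 1
After iteration 2: cur = 4, num_found = 2
After iteration 3: cur = 8, num_found = 3
After iteration 4: cur = 16, num_found = 4
After iteration 5: cur = 32, num_found = 5
After iteration 6: cur = 64, num_found = 6
Loop ends.

Final answer: 64, 6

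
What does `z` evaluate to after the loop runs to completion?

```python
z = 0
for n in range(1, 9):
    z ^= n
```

Let's trace through this code step by step.

Initialize: z = 0
Entering loop: for n in range(1, 9):
After iteration 1: n = 1, z = 1
After iteration 2: n = 2, z = 3
After iteration 3: n = 3, z = 0
After iteration 4: n = 4, z = 4
After iteration 5: n = 5, z = 1
After iteration 6: n = 6, z = 7
After iteration 7: n = 7, z = 0
After iteration 8: n = 8, z = 8
Loop ends.

Final answer: 8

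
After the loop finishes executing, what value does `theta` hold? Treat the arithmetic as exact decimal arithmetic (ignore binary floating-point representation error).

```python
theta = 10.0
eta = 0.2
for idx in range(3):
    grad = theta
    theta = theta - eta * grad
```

Let's trace through this code step by step.

Initialize: theta = 10.0
Initialize: eta = 0.2
Entering loop: for idx in range(3):
After iteration 1: idx = 0, theta = 8.0, grad = 10.0
After iteration 2: idx = 1, theta = 6.4, grad = 8.0
After iteration 3: idx = 2, theta = 5.12, grad = 6.4
Loop ends.

Final answer: 5.12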